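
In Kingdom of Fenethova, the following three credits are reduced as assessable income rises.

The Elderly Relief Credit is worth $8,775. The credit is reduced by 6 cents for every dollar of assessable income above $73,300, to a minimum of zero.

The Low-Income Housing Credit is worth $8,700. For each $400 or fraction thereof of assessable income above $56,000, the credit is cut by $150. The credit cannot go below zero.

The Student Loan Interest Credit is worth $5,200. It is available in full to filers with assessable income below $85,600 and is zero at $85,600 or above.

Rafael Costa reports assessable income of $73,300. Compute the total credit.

Elderly Relief Credit: $73,300 is at or below the $73,300 threshold, so the full $8,775 applies.
Low-Income Housing Credit: income exceeds $56,000 by $17,300, which is 44 full-or-partial $400 increments; reduction = 44 × $150 = $6,600, leaving $2,100.
Student Loan Interest Credit: $73,300 is below the $85,600 cutoff, so the full $5,200 applies.
Total: $8,775 + $2,100 + $5,200 = $16,075.

$16,075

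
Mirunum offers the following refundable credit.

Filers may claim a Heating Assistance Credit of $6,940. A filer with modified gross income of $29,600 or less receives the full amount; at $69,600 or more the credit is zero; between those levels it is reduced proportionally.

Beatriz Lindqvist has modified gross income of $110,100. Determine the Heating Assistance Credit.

$0

Heating Assistance Credit: $110,100 is at or above $69,600, so the credit is $0.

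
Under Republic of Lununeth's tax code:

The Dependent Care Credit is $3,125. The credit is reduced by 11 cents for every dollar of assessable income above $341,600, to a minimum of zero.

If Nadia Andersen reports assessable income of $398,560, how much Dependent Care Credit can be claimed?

$0

Dependent Care Credit: 11% of the $56,960 excess over $341,600 is $6,265.60 ≥ base, so the credit is $0.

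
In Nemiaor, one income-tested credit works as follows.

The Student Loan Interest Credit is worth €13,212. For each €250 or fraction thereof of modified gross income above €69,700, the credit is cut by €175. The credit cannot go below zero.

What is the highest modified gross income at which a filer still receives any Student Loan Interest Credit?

After 75 increments the reduction is 75 × €175 = €13,125, leaving €87; one more increment wipes it out. Increment 75 ends at excess 75 × €250 = €18,750, so the highest qualifying income is €69,700 + €18,750 = €88,450.

€88,450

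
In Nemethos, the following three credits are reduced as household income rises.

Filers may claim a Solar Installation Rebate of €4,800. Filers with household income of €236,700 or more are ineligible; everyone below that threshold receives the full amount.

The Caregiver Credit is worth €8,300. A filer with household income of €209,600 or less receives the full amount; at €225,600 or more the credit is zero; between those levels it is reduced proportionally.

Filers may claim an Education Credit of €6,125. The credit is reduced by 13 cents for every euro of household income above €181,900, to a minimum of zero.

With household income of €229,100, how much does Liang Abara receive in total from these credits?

Solar Installation Rebate: €229,100 is below the €236,700 cutoff, so the full €4,800 applies.
Caregiver Credit: €229,100 is at or above €225,600, so the credit is €0.
Education Credit: 13% of the €47,200 excess over €181,900 is €6,136 ≥ base, so the credit is €0.
Total: €4,800 + €0 + €0 = €4,800.

€4,800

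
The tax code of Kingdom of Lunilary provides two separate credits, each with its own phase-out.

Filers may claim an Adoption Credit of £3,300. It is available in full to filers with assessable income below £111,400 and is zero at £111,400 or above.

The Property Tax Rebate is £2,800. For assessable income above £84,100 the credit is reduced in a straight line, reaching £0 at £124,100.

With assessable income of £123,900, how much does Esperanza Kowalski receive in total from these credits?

Adoption Credit: £123,900 meets or exceeds the £111,400 cutoff, so the credit is £0.
Property Tax Rebate: £123,900 is £39,800 into a £40,000 phase-out range, leaving 200/40,000 of the credit: £2,800 × 200/40,000 = £14.
Total: £0 + £14 = £14.

£14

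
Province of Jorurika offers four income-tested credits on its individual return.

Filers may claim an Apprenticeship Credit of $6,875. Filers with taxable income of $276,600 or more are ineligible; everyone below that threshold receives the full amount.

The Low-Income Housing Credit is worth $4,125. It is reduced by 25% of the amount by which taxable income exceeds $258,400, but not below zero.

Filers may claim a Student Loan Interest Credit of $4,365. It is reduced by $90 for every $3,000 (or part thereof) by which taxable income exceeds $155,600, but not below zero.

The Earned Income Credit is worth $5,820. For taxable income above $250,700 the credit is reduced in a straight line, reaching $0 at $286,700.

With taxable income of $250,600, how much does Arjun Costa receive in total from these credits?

Apprenticeship Credit: $250,600 is below the $276,600 cutoff, so the full $6,875 applies.
Low-Income Housing Credit: $250,600 is at or below the $258,400 threshold, so the full $4,125 applies.
Student Loan Interest Credit: income exceeds $155,600 by $95,000, which is 32 full-or-partial $3,000 increments; reduction = 32 × $90 = $2,880, leaving $1,485.
Earned Income Credit: $250,600 is at or below the $250,700 threshold, so the full $5,820 applies.
Total: $6,875 + $4,125 + $1,485 + $5,820 = $18,305.

$18,305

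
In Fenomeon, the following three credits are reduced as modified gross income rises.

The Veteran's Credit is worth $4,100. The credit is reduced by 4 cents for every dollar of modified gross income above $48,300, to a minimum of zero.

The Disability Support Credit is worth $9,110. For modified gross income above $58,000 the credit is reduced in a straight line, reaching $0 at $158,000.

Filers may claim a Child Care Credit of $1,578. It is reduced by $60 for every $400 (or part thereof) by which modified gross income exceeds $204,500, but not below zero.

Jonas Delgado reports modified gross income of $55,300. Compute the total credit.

$14,508

Veteran's Credit: 4% of the $7,000 excess over $48,300 is $280; credit = $4,100 − $280 = $3,820.
Disability Support Credit: $55,300 is at or below the $58,000 threshold, so the full $9,110 applies.
Child Care Credit: $55,300 is at or below the $204,500 threshold, so the full $1,578 applies.
Total: $3,820 + $9,110 + $1,578 = $14,508.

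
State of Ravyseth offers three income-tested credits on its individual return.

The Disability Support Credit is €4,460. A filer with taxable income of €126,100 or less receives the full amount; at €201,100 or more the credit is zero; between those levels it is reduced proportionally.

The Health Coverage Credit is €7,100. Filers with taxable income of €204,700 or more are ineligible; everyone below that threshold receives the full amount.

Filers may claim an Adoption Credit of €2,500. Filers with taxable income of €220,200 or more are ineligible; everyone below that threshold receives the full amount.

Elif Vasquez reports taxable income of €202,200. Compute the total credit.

Disability Support Credit: €202,200 is at or above €201,100, so the credit is €0.
Health Coverage Credit: €202,200 is below the €204,700 cutoff, so the full €7,100 applies.
Adoption Credit: €202,200 is below the €220,200 cutoff, so the full €2,500 applies.
Total: €0 + €7,100 + €2,500 = €9,600.

€9,600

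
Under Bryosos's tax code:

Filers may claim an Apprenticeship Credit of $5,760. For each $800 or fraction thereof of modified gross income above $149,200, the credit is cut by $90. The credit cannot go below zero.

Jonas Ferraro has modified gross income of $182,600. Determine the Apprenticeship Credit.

Apprenticeship Credit: income exceeds $149,200 by $33,400, which is 42 full-or-partial $800 increments; reduction = 42 × $90 = $3,780, leaving $1,980.

$1,980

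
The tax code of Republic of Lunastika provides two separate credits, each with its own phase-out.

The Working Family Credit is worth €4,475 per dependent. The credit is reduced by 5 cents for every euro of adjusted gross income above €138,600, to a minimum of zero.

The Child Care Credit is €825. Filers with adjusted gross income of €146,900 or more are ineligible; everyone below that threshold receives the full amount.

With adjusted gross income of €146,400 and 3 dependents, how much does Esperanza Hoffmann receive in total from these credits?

€13,860

Working Family Credit: base = 3 × €4,475 = €13,425. 5% of the €7,800 excess over €138,600 is €390; credit = €13,425 − €390 = €13,035.
Child Care Credit: €146,400 is below the €146,900 cutoff, so the full €825 applies.
Total: €13,035 + €825 = €13,860.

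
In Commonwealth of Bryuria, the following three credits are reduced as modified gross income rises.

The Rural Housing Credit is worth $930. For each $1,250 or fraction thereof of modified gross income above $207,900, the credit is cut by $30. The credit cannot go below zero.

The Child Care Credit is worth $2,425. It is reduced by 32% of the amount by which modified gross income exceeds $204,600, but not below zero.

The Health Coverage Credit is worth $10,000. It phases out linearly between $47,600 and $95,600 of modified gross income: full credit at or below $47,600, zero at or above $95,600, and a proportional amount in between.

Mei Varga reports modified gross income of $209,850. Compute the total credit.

Rural Housing Credit: income exceeds $207,900 by $1,950, which is 2 full-or-partial $1,250 increments; reduction = 2 × $30 = $60, leaving $870.
Child Care Credit: 32% of the $5,250 excess over $204,600 is $1,680; credit = $2,425 − $1,680 = $745.
Health Coverage Credit: $209,850 is at or above $95,600, so the credit is $0.
Total: $870 + $745 + $0 = $1,615.

$1,615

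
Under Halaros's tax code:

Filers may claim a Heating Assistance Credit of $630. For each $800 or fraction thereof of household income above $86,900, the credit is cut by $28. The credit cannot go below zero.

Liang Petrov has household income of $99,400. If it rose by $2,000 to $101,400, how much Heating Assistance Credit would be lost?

At $99,400 — income exceeds $86,900 by $12,500, which is 16 full-or-partial $800 increments; reduction = 16 × $28 = $448, leaving $182.
At $101,400 — income exceeds $86,900 by $14,500, which is 19 full-or-partial $800 increments; reduction = 19 × $28 = $532, leaving $98.
Lost: $182 − $98 = $84.

$84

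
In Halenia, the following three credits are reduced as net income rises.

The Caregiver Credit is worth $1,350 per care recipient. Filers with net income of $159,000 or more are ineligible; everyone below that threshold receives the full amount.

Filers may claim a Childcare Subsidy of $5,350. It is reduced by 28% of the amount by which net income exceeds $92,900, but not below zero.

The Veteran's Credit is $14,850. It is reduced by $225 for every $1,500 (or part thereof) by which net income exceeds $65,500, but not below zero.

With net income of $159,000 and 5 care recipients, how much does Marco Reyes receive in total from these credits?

$675

Caregiver Credit: base = 5 × $1,350 = $6,750. $159,000 meets or exceeds the $159,000 cutoff, so the credit is $0.
Childcare Subsidy: 28% of the $66,100 excess over $92,900 is $18,508 ≥ base, so the credit is $0.
Veteran's Credit: income exceeds $65,500 by $93,500, which is 63 full-or-partial $1,500 increments; reduction = 63 × $225 = $14,175, leaving $675.
Total: $0 + $0 + $675 = $675.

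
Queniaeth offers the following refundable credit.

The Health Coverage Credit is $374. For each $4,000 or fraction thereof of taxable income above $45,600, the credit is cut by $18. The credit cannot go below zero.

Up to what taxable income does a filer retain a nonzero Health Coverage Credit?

$125,600

After 20 increments the reduction is 20 × $18 = $360, leaving $14; one more increment wipes it out. Increment 20 ends at excess 20 × $4,000 = $80,000, so the highest qualifying income is $45,600 + $80,000 = $125,600.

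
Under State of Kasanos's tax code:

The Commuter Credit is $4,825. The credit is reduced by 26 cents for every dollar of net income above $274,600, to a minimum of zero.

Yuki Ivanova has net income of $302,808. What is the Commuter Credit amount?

$0

Commuter Credit: 26% of the $28,208 excess over $274,600 is $7,334.08 ≥ base, so the credit is $0.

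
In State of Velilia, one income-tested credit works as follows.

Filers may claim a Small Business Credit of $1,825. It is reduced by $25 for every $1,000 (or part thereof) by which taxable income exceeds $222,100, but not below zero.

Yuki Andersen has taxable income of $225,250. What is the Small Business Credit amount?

$1,725

Small Business Credit: income exceeds $222,100 by $3,150, which is 4 full-or-partial $1,000 increments; reduction = 4 × $25 = $100, leaving $1,725.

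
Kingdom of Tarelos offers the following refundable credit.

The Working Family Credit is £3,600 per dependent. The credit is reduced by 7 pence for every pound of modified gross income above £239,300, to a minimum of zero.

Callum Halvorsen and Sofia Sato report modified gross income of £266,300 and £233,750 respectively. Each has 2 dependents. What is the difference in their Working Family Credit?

£1,890

Callum (£266,300): Working Family Credit: base = 2 × £3,600 = £7,200. 7% of the £27,000 excess over £239,300 is £1,890; credit = £7,200 − £1,890 = £5,310.
Sofia (£233,750): Working Family Credit: base = 2 × £3,600 = £7,200. £233,750 is at or below the £239,300 threshold, so the full £7,200 applies.
Difference: |£5,310 − £7,200| = £1,890.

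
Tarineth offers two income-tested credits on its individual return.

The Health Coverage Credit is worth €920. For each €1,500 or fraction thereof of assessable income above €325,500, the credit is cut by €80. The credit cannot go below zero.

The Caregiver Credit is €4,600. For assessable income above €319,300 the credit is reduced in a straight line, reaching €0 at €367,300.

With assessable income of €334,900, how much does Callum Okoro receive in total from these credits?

Health Coverage Credit: income exceeds €325,500 by €9,400, which is 7 full-or-partial €1,500 increments; reduction = 7 × €80 = €560, leaving €360.
Caregiver Credit: €334,900 is €15,600 into a €48,000 phase-out range, leaving 32,400/48,000 of the credit: €4,600 × 32,400/48,000 = €3,105.
Total: €360 + €3,105 = €3,465.

€3,465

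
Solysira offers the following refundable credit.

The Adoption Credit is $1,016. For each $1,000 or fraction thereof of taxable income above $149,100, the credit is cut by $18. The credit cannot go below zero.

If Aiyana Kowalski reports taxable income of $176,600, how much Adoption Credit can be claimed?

$512

Adoption Credit: income exceeds $149,100 by $27,500, which is 28 full-or-partial $1,000 increments; reduction = 28 × $18 = $504, leaving $512.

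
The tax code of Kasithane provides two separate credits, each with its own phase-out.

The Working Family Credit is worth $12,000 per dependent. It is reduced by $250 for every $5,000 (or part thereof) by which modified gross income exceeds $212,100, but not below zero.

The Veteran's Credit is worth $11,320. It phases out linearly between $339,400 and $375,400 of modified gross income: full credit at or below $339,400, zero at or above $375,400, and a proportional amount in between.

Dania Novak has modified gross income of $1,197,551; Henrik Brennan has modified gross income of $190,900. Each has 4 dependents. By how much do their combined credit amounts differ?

Dania ($1,197,551): Working Family Credit: base = 4 × $12,000 = $48,000. income exceeds $212,100 by $985,451 → 198 increments × $250 = $49,500 ≥ base, so the credit is $0. Veteran's Credit: $1,197,551 is at or above $375,400, so the credit is $0. total $0 + $0 = $0
Henrik ($190,900): Working Family Credit: base = 4 × $12,000 = $48,000. $190,900 is at or below the $212,100 threshold, so the full $48,000 applies. Veteran's Credit: $190,900 is at or below the $339,400 threshold, so the full $11,320 applies. total $48,000 + $11,320 = $59,320
Difference: |$0 − $59,320| = $59,320.

$59,320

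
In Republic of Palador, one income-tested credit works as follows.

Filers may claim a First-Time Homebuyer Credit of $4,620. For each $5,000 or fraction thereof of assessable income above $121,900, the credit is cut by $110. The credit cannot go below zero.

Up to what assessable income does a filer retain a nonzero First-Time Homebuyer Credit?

After 41 increments the reduction is 41 × $110 = $4,510, leaving $110; one more increment wipes it out. Increment 41 ends at excess 41 × $5,000 = $205,000, so the highest qualifying income is $121,900 + $205,000 = $326,900.

$326,900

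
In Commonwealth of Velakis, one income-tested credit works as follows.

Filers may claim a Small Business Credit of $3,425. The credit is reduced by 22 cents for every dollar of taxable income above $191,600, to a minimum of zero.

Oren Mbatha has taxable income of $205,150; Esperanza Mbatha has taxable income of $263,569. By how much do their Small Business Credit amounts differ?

$444

Oren ($205,150): Small Business Credit: 22% of the $13,550 excess over $191,600 is $2,981; credit = $3,425 − $2,981 = $444.
Esperanza ($263,569): Small Business Credit: 22% of the $71,969 excess over $191,600 is $15,833.18 ≥ base, so the credit is $0.
Difference: |$444 − $0| = $444.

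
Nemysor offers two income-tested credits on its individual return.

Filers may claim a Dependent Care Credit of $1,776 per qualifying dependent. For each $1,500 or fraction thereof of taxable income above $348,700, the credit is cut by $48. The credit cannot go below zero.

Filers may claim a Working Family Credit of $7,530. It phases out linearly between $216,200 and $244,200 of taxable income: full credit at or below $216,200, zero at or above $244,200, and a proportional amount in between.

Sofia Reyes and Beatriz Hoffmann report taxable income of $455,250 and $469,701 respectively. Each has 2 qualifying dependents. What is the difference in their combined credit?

$96

Sofia ($455,250): Dependent Care Credit: base = 2 × $1,776 = $3,552. income exceeds $348,700 by $106,550, which is 72 full-or-partial $1,500 increments; reduction = 72 × $48 = $3,456, leaving $96. Working Family Credit: $455,250 is at or above $244,200, so the credit is $0. total $96 + $0 = $96
Beatriz ($469,701): Dependent Care Credit: base = 2 × $1,776 = $3,552. income exceeds $348,700 by $121,001 → 81 increments × $48 = $3,888 ≥ base, so the credit is $0. Working Family Credit: $469,701 is at or above $244,200, so the credit is $0. total $0 + $0 = $0
Difference: |$96 − $0| = $96.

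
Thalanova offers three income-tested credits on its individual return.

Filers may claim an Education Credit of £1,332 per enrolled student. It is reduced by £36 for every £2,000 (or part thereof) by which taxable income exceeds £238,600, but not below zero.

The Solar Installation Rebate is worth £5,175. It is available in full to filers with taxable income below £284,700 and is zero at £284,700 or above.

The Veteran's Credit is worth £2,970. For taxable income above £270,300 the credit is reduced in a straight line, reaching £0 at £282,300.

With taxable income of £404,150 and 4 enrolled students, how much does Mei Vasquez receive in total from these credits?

£2,340

Education Credit: base = 4 × £1,332 = £5,328. income exceeds £238,600 by £165,550, which is 83 full-or-partial £2,000 increments; reduction = 83 × £36 = £2,988, leaving £2,340.
Solar Installation Rebate: £404,150 meets or exceeds the £284,700 cutoff, so the credit is £0.
Veteran's Credit: £404,150 is at or above £282,300, so the credit is £0.
Total: £2,340 + £0 + £0 = £2,340.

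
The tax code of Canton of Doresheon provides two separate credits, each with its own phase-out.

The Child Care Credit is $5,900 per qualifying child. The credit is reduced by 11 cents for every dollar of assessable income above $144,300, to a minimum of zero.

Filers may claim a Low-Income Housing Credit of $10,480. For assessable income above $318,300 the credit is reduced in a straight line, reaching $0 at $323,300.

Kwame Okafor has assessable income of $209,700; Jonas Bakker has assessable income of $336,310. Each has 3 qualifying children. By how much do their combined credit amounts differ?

Kwame ($209,700): Child Care Credit: base = 3 × $5,900 = $17,700. 11% of the $65,400 excess over $144,300 is $7,194; credit = $17,700 − $7,194 = $10,506. Low-Income Housing Credit: $209,700 is at or below the $318,300 threshold, so the full $10,480 applies. total $10,506 + $10,480 = $20,986
Jonas ($336,310): Child Care Credit: base = 3 × $5,900 = $17,700. 11% of the $192,010 excess over $144,300 is $21,121.10 ≥ base, so the credit is $0. Low-Income Housing Credit: $336,310 is at or above $323,300, so the credit is $0. total $0 + $0 = $0
Difference: |$20,986 − $0| = $20,986.

$20,986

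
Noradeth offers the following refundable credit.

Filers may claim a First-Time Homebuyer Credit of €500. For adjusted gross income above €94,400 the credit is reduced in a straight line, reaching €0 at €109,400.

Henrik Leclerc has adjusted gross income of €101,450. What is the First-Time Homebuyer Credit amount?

€265

First-Time Homebuyer Credit: €101,450 is €7,050 into a €15,000 phase-out range, leaving 7,950/15,000 of the credit: €500 × 7,950/15,000 = €265.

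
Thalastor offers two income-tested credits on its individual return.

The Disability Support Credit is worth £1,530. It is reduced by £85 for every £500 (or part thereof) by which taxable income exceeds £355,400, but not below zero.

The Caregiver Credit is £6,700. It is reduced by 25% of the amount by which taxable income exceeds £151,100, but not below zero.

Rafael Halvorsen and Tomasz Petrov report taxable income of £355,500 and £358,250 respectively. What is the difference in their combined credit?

Rafael (£355,500): Disability Support Credit: income exceeds £355,400 by £100, which is 1 full-or-partial £500 increment; reduction = 1 × £85 = £85, leaving £1,445. Caregiver Credit: 25% of the £204,400 excess over £151,100 is £51,100 ≥ base, so the credit is £0. total £1,445 + £0 = £1,445
Tomasz (£358,250): Disability Support Credit: income exceeds £355,400 by £2,850, which is 6 full-or-partial £500 increments; reduction = 6 × £85 = £510, leaving £1,020. Caregiver Credit: 25% of the £207,150 excess over £151,100 is £51,787.50 ≥ base, so the credit is £0. total £1,020 + £0 = £1,020
Difference: |£1,445 − £1,020| = £425.

£425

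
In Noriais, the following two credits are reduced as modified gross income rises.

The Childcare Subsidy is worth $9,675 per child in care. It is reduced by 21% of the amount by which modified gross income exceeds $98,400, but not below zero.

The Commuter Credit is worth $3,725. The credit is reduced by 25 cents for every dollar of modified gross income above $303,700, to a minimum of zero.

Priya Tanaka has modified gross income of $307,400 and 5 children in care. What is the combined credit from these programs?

Childcare Subsidy: base = 5 × $9,675 = $48,375. 21% of the $209,000 excess over $98,400 is $43,890; credit = $48,375 − $43,890 = $4,485.
Commuter Credit: 25% of the $3,700 excess over $303,700 is $925; credit = $3,725 − $925 = $2,800.
Total: $4,485 + $2,800 = $7,285.

$7,285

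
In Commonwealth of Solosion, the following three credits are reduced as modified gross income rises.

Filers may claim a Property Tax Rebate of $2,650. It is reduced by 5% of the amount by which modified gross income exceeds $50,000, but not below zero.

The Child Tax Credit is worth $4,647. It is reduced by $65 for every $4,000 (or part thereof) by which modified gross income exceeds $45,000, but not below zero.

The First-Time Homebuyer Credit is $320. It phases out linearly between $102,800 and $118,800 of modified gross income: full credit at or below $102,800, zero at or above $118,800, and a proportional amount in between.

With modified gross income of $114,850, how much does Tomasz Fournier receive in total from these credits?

Property Tax Rebate: 5% of the $64,850 excess over $50,000 is $3,242.50 ≥ base, so the credit is $0.
Child Tax Credit: income exceeds $45,000 by $69,850, which is 18 full-or-partial $4,000 increments; reduction = 18 × $65 = $1,170, leaving $3,477.
First-Time Homebuyer Credit: $114,850 is $12,050 into a $16,000 phase-out range, leaving 3,950/16,000 of the credit: $320 × 3,950/16,000 = $79.
Total: $0 + $3,477 + $79 = $3,556.

$3,556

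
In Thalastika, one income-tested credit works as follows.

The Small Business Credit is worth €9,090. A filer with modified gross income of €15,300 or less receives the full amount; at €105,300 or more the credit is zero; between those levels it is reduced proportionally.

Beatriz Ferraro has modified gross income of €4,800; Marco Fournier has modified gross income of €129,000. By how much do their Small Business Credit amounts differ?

€9,090

Beatriz (€4,800): Small Business Credit: €4,800 is at or below the €15,300 threshold, so the full €9,090 applies.
Marco (€129,000): Small Business Credit: €129,000 is at or above €105,300, so the credit is €0.
Difference: |€9,090 − €0| = €9,090.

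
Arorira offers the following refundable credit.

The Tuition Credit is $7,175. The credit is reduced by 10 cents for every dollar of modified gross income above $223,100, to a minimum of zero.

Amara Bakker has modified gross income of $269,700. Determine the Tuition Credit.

Tuition Credit: 10% of the $46,600 excess over $223,100 is $4,660; credit = $7,175 − $4,660 = $2,515.

$2,515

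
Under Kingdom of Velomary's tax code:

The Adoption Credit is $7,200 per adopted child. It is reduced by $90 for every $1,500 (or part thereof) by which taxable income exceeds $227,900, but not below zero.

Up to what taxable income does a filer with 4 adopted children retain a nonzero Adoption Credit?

Full credit = 4 × $7,200 = $28,800.
After 319 increments the reduction is 319 × $90 = $28,710, leaving $90; one more increment wipes it out. Increment 319 ends at excess 319 × $1,500 = $478,500, so the highest qualifying income is $227,900 + $478,500 = $706,400.

$706,400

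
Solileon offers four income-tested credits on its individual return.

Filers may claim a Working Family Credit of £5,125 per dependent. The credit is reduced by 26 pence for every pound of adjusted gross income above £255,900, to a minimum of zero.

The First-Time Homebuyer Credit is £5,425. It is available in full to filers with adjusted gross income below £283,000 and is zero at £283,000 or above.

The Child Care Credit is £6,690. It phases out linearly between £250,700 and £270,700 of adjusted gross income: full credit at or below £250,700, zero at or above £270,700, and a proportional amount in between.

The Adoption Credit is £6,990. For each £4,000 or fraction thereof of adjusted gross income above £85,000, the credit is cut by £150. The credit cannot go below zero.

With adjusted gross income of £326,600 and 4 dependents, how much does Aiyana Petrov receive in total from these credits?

£2,118

Working Family Credit: base = 4 × £5,125 = £20,500. 26% of the £70,700 excess over £255,900 is £18,382; credit = £20,500 − £18,382 = £2,118.
First-Time Homebuyer Credit: £326,600 meets or exceeds the £283,000 cutoff, so the credit is £0.
Child Care Credit: £326,600 is at or above £270,700, so the credit is £0.
Adoption Credit: income exceeds £85,000 by £241,600 → 61 increments × £150 = £9,150 ≥ base, so the credit is £0.
Total: £2,118 + £0 + £0 + £0 = £2,118.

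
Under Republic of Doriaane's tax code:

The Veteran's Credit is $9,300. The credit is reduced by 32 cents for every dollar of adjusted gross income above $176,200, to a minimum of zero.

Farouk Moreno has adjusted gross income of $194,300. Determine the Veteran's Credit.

Veteran's Credit: 32% of the $18,100 excess over $176,200 is $5,792; credit = $9,300 − $5,792 = $3,508.

$3,508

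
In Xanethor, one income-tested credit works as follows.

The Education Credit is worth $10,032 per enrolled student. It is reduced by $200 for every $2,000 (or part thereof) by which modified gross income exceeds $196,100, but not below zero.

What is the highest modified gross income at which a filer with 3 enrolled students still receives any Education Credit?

Full credit = 3 × $10,032 = $30,096.
After 150 increments the reduction is 150 × $200 = $30,000, leaving $96; one more increment wipes it out. Increment 150 ends at excess 150 × $2,000 = $300,000, so the highest qualifying income is $196,100 + $300,000 = $496,100.

$496,100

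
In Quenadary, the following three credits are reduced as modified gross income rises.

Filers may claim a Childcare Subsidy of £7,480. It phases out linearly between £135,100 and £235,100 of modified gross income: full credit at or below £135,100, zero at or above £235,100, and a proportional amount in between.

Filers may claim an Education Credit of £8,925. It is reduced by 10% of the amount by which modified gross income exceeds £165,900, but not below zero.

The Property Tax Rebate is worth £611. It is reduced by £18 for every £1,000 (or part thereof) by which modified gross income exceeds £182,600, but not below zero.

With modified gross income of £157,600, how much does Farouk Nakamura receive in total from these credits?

£15,333

Childcare Subsidy: £157,600 is £22,500 into a £100,000 phase-out range, leaving 77,500/100,000 of the credit: £7,480 × 77,500/100,000 = £5,797.
Education Credit: £157,600 is at or below the £165,900 threshold, so the full £8,925 applies.
Property Tax Rebate: £157,600 is at or below the £182,600 threshold, so the full £611 applies.
Total: £5,797 + £8,925 + £611 = £15,333.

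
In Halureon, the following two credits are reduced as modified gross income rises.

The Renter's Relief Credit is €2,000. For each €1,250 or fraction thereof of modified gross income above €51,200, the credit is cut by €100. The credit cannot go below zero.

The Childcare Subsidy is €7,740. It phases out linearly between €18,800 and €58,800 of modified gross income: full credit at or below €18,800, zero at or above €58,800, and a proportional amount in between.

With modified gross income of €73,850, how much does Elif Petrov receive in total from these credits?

Renter's Relief Credit: income exceeds €51,200 by €22,650, which is 19 full-or-partial €1,250 increments; reduction = 19 × €100 = €1,900, leaving €100.
Childcare Subsidy: €73,850 is at or above €58,800, so the credit is €0.
Total: €100 + €0 = €100.

€100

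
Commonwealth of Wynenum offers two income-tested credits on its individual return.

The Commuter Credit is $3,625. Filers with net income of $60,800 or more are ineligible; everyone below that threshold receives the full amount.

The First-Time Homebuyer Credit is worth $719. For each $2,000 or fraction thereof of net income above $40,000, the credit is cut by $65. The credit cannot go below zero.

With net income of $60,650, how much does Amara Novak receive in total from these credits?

Commuter Credit: $60,650 is below the $60,800 cutoff, so the full $3,625 applies.
First-Time Homebuyer Credit: income exceeds $40,000 by $20,650, which is 11 full-or-partial $2,000 increments; reduction = 11 × $65 = $715, leaving $4.
Total: $3,625 + $4 = $3,629.

$3,629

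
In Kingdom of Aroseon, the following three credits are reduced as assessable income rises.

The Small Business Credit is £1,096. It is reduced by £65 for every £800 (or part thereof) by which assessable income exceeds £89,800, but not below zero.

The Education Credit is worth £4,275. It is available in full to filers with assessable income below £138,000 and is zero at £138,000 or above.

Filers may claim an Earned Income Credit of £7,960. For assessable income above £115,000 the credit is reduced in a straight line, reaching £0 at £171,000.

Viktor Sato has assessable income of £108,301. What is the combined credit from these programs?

Small Business Credit: income exceeds £89,800 by £18,501 → 24 increments × £65 = £1,560 ≥ base, so the credit is £0.
Education Credit: £108,301 is below the £138,000 cutoff, so the full £4,275 applies.
Earned Income Credit: £108,301 is at or below the £115,000 threshold, so the full £7,960 applies.
Total: £0 + £4,275 + £7,960 = £12,235.

£12,235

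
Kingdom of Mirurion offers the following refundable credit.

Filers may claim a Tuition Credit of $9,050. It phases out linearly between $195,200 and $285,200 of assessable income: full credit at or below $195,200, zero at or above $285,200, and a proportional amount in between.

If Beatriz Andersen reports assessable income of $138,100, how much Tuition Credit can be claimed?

$9,050

Tuition Credit: $138,100 is at or below the $195,200 threshold, so the full $9,050 applies.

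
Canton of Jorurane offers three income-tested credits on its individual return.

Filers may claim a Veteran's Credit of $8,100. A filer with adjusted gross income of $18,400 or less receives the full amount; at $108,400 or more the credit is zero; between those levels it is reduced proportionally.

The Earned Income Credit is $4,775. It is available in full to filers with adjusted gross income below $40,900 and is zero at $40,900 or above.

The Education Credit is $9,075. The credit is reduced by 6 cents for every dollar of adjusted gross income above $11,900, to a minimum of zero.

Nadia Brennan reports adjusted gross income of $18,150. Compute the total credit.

$21,575

Veteran's Credit: $18,150 is at or below the $18,400 threshold, so the full $8,100 applies.
Earned Income Credit: $18,150 is below the $40,900 cutoff, so the full $4,775 applies.
Education Credit: 6% of the $6,250 excess over $11,900 is $375; credit = $9,075 − $375 = $8,700.
Total: $8,100 + $4,775 + $8,700 = $21,575.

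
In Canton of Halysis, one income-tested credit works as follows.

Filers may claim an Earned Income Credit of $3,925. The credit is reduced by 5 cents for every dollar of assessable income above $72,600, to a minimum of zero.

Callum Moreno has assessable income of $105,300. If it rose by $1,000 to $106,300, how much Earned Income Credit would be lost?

At $105,300 — 5% of the $32,700 excess over $72,600 is $1,635; credit = $3,925 − $1,635 = $2,290.
At $106,300 — 5% of the $33,700 excess over $72,600 is $1,685; credit = $3,925 − $1,685 = $2,240.
Lost: $2,290 − $2,240 = $50.

$50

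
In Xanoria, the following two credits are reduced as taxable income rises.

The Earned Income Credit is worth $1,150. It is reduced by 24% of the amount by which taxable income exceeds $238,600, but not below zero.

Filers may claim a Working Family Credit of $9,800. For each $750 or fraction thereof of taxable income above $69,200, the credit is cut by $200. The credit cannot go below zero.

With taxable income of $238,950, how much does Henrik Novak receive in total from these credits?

$1,066

Earned Income Credit: 24% of the $350 excess over $238,600 is $84; credit = $1,150 − $84 = $1,066.
Working Family Credit: income exceeds $69,200 by $169,750 → 227 increments × $200 = $45,400 ≥ base, so the credit is $0.
Total: $1,066 + $0 = $1,066.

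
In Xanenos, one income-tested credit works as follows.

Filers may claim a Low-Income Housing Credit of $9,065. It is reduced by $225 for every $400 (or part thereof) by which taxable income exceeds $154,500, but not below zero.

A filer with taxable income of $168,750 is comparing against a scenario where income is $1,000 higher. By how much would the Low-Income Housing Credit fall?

At $168,750 — income exceeds $154,500 by $14,250, which is 36 full-or-partial $400 increments; reduction = 36 × $225 = $8,100, leaving $965.
At $169,750 — income exceeds $154,500 by $15,250, which is 39 full-or-partial $400 increments; reduction = 39 × $225 = $8,775, leaving $290.
Lost: $965 − $290 = $675.

$675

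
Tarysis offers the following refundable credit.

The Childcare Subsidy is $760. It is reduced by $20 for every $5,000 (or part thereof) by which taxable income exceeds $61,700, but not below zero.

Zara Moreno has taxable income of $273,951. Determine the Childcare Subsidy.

Childcare Subsidy: income exceeds $61,700 by $212,251 → 43 increments × $20 = $860 ≥ base, so the credit is $0.

$0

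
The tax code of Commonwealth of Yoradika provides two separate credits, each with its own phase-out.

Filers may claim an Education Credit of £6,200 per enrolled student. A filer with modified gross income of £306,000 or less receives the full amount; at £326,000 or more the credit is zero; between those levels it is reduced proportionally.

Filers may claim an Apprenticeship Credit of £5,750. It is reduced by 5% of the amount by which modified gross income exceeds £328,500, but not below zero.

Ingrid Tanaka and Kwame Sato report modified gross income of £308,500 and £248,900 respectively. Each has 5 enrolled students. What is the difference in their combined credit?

£3,875

Ingrid (£308,500): Education Credit: base = 5 × £6,200 = £31,000. £308,500 is £2,500 into a £20,000 phase-out range, leaving 17,500/20,000 of the credit: £31,000 × 17,500/20,000 = £27,125. Apprenticeship Credit: £308,500 is at or below the £328,500 threshold, so the full £5,750 applies. total £27,125 + £5,750 = £32,875
Kwame (£248,900): Education Credit: base = 5 × £6,200 = £31,000. £248,900 is at or below the £306,000 threshold, so the full £31,000 applies. Apprenticeship Credit: £248,900 is at or below the £328,500 threshold, so the full £5,750 applies. total £31,000 + £5,750 = £36,750
Difference: |£32,875 − £36,750| = £3,875.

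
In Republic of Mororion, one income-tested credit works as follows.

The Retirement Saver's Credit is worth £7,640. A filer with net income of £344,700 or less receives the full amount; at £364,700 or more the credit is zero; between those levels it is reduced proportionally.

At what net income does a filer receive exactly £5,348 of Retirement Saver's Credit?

£5,348 is 5,348/7,640 of the full £7,640, so 2,292/7,640 of the £20,000 range has been used: income = £344,700 + £20,000 × 2,292/7,640 = £350,700.

£350,700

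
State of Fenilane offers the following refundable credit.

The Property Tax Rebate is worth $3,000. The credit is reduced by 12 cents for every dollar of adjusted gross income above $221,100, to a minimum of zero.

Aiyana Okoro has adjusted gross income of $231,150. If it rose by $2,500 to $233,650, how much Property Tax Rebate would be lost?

At $231,150 — 12% of the $10,050 excess over $221,100 is $1,206; credit = $3,000 − $1,206 = $1,794.
At $233,650 — 12% of the $12,550 excess over $221,100 is $1,506; credit = $3,000 − $1,506 = $1,494.
Lost: $1,794 − $1,494 = $300.

$300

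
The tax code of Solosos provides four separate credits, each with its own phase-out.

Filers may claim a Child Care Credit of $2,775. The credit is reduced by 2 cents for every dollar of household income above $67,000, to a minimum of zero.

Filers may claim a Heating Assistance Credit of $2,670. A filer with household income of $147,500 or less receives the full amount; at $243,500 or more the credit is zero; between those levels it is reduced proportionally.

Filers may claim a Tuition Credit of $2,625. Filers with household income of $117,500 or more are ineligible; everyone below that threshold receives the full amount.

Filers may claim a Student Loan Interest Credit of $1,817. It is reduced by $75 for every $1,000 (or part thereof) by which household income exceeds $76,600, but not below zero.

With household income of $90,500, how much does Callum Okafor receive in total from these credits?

$8,367

Child Care Credit: 2% of the $23,500 excess over $67,000 is $470; credit = $2,775 − $470 = $2,305.
Heating Assistance Credit: $90,500 is at or below the $147,500 threshold, so the full $2,670 applies.
Tuition Credit: $90,500 is below the $117,500 cutoff, so the full $2,625 applies.
Student Loan Interest Credit: income exceeds $76,600 by $13,900, which is 14 full-or-partial $1,000 increments; reduction = 14 × $75 = $1,050, leaving $767.
Total: $2,305 + $2,670 + $2,625 + $767 = $8,367.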